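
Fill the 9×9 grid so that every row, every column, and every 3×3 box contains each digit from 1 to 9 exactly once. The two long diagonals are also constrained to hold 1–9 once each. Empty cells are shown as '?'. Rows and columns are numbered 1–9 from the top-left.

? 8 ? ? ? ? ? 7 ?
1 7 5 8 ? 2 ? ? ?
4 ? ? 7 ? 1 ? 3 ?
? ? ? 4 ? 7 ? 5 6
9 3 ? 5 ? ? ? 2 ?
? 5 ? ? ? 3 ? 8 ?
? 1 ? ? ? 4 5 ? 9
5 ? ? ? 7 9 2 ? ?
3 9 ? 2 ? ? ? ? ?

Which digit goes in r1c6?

r2c9 = 4: row 2 has {1,2,5,7,8}; col 9 has {6,9}; box has {3,7} → only 4 remains.
r4c2 = 2: row 4 has {4,5,6,7}; col 2 has {1,3,5,7,8,9}; box has {3,5,9} → only 2 remains.
r7c8 = 6: row 7 has {1,4,5,9}; col 8 has {2,3,5,7,8}; box has {2,5,9} → only 6 remains.
r8c8 = 1: row 8 has {2,5,7,9}; col 8 has {2,3,5,6,7,8}; box has {2,5,6,9}; main diagonal has {3,4,5,7} → only 1 remains.
r9c8 = 4: row 9 has {2,3,9}; col 8 has {1,2,3,5,6,7,8}; box has {1,2,5,6,9} → only 4 remains.
r9c9 = 8: row 9 has {2,3,4,9}; col 9 has {4,6,9}; box has {1,2,4,5,6,9}; main diagonal has {1,3,4,5,7} → only 8 remains.
r2c8 = 9: row 2 has {1,2,4,5,7,8}; col 8 has {1,2,3,4,5,6,7,8}; box has {3,4,7}; anti-diagonal has {3,7} → only 9 remains.
r3c2 = 6: row 3 has {1,3,4,7}; col 2 has {1,2,3,5,7,8,9}; box has {1,4,5,7,8} → only 6 remains.
r3c7 = 8: row 3 has {1,3,4,6,7}; col 7 has {2,5}; box has {3,4,7,9}; anti-diagonal has {3,7,9} → only 8 remains.
r4c1 = 8: row 4 has {2,4,5,6,7}; col 1 has {1,3,4,5,9}; box has {2,3,5,9} → only 8 remains.
r4c3 = 1: row 4 has {2,4,5,6,7,8}; col 3 has {5}; box has {2,3,5,8,9} → only 1 remains.
r4c5 = 9: row 4 has {1,2,4,5,6,7,8}; col 5 has {7}; box has {3,4,5,7} → only 9 remains.
r4c7 = 3: row 4 has {1,2,4,5,6,7,8,9}; col 7 has {2,5,8}; box has {2,5,6,8} → only 3 remains.
r5c5 = 6: row 5 has {2,3,5,9}; col 5 has {7,9}; box has {3,4,5,7,9}; main diagonal has {1,3,4,5,7,8}; anti-diagonal has {3,7,8,9} → only 6 remains.
r5c6 = 8: row 5 has {2,3,5,6,9}; col 6 has {1,2,3,4,7,9}; box has {3,4,5,6,7,9} → only 8 remains.
r6c4 = 1: row 6 has {3,5,8}; col 4 has {2,4,5,7,8}; box has {3,4,5,6,7,8,9}; anti-diagonal has {3,6,7,8,9} → only 1 remains.
r6c5 = 2: row 6 has {1,3,5,8}; col 5 has {6,7,9}; box has {1,3,4,5,6,7,8,9} → only 2 remains.
r6c9 = 7: row 6 has {1,2,3,5,8}; col 9 has {4,6,8,9}; box has {2,3,5,6,8} → only 7 remains.
r7c3 = 2: row 7 has {1,4,5,6,9}; col 3 has {1,5}; box has {1,3,5,9}; anti-diagonal has {1,3,6,7,8,9} → only 2 remains.
r7c4 = 3: row 7 has {1,2,4,5,6,9}; col 4 has {1,2,4,5,7,8}; box has {2,4,7,9} → only 3 remains.
r7c5 = 8: row 7 has {1,2,3,4,5,6,9}; col 5 has {2,6,7,9}; box has {2,3,4,7,9} → only 8 remains.
r8c2 = 4: row 8 has {1,2,5,7,9}; col 2 has {1,2,3,5,6,7,8,9}; box has {1,2,3,5,9}; anti-diagonal has {1,2,3,6,7,8,9} → only 4 remains.
r8c4 = 6: row 8 has {1,2,4,5,7,9}; col 4 has {1,2,3,4,5,7,8}; box has {2,3,4,7,8,9} → only 6 remains.
r8c9 = 3: row 8 has {1,2,4,5,6,7,9}; col 9 has {4,6,7,8,9}; box has {1,2,4,5,6,8,9} → only 3 remains.
r9c6 = 5: row 9 has {2,3,4,8,9}; col 6 has {1,2,3,4,7,8,9}; box has {2,3,4,6,7,8,9} → only 5 remains.
r9c7 = 7: row 9 has {2,3,4,5,8,9}; col 7 has {2,3,5,8}; box has {1,2,3,4,5,6,8,9} → only 7 remains.
r1c1 = 2: row 1 has {7,8}; col 1 has {1,3,4,5,8,9}; box has {1,4,5,6,7,8}; main diagonal has {1,3,4,5,6,7,8} → only 2 remains.
r1c4 = 9: row 1 has {2,7,8}; col 4 has {1,2,3,4,5,6,7,8}; box has {1,2,7,8} → only 9 remains.
r1c6 = 6: row 1 has {2,7,8,9}; col 6 has {1,2,3,4,5,7,8,9}; box has {1,2,7,8,9} → only 6 remains.

6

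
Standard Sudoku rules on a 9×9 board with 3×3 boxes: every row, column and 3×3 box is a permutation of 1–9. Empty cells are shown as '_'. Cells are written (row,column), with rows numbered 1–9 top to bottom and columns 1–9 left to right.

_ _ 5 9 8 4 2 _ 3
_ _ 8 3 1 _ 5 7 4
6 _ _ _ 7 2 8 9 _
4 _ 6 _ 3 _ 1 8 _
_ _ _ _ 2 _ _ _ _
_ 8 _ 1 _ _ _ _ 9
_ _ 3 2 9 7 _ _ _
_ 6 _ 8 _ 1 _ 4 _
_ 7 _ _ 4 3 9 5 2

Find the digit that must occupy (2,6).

6

(1,2) = 1: row 1 has {2,3,4,5,8,9}; col 2 has {6,7,8}; box has {5,6,8} → only 1 remains.
(1,8) = 6: row 1 has {1,2,3,4,5,8,9}; col 8 has {4,5,7,8,9}; box has {2,3,4,5,7,8,9} → only 6 remains.
(2,6) = 6: row 2 has {1,3,4,5,7,8}; col 6 has {1,2,3,4,7}; box has {1,2,3,4,7,8,9} → only 6 remains.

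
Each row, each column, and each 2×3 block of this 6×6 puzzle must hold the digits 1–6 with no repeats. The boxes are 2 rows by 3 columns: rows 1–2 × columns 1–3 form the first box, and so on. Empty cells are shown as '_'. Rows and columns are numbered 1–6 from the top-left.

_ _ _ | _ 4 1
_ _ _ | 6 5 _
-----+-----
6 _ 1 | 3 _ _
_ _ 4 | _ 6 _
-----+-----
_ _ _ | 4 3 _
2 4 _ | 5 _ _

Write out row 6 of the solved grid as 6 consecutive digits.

243516

r1c4 = 2 (sole candidate).
r2c6 = 3 (sole candidate).
r3c5 = 2 (sole candidate).
r4c4 = 1 (sole candidate).
r4c6 = 5 (sole candidate).
r6c5 = 1: row 6 has {2,4,5}; col 5 has {2,3,4,5,6}; box has {3,4,5} → only 1 remains.
r6c6 = 6: row 6 has {1,2,4,5}; col 6 has {1,3,5}; box has {1,3,4,5} → only 6 remains.
r2c3 = 2 (sole candidate).
r3c2 = 5 (sole candidate).
r3c6 = 4 (sole candidate).
r4c1 = 3 (sole candidate).
r4c2 = 2 (sole candidate).
r5c6 = 2 (sole candidate).
r6c3 = 3: row 6 has {1,2,4,5,6}; col 3 has {1,2,4}; box has {2,4} → only 3 remains.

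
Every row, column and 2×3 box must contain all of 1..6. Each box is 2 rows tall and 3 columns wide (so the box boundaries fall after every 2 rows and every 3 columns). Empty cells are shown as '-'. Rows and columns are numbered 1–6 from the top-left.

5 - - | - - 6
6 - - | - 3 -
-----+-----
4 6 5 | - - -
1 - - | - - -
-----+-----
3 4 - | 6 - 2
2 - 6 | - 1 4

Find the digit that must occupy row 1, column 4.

row 3, column 5 = 2 (sole candidate).
row 5, column 3 = 1 (sole candidate).
row 5, column 5 = 5 (sole candidate).
row 6, column 2 = 5 (sole candidate).
row 6, column 4 = 3 (sole candidate).
row 1, column 5 = 4 (sole candidate).
row 3, column 4 = 1 (sole candidate).
row 3, column 6 = 3 (sole candidate).
row 4, column 5 = 6 (sole candidate).
row 4, column 6 = 5 (sole candidate).
row 1, column 4 = 2: row 1 has {4,5,6}; col 4 has {1,3,6}; box has {3,4,6} → only 2 remains.

2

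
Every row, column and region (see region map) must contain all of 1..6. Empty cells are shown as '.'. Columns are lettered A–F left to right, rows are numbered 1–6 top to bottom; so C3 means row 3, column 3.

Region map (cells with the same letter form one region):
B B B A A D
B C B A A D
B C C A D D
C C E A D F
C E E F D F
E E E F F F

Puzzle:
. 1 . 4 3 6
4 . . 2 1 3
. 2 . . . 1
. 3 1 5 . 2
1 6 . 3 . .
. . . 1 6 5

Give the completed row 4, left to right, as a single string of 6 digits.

631542

B2 = 5: row 2 has {1,2,3,4}; col 2 has {1,2,3,6}; region has {1,2,3} → only 5 remains.
C2 = 6: row 2 has {1,2,3,4,5}; col 3 has {1}; region has {1,4} → only 6 remains.
C3 = 4: row 3 has {1,2}; col 3 has {1,6}; region has {1,2,3,5} → only 4 remains.
D3 = 6: row 3 has {1,2,4}; col 4 has {1,2,3,4,5}; region has {1,2,3,4,5} → only 6 remains.
E3 = 5: row 3 has {1,2,4,6}; col 5 has {1,3,6}; region has {1,3,6} → only 5 remains.
A4 = 6: row 4 has {1,2,3,5}; col 1 has {1,4}; region has {1,2,3,4,5} → only 6 remains.
E4 = 4: row 4 has {1,2,3,5,6}; col 5 has {1,3,5,6}; region has {1,3,5,6} → only 4 remains.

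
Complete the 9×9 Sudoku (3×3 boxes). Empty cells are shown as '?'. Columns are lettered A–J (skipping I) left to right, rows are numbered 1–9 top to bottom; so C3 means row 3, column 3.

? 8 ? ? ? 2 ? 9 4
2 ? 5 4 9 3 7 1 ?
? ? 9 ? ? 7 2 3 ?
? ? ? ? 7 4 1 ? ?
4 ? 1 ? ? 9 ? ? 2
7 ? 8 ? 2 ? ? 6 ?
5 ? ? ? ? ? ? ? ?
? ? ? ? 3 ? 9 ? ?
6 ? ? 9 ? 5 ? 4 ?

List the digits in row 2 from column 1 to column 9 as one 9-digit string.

265493718

B2 = 6: row 2 has {1,2,3,4,5,7,9}; col 2 has {8}; box has {2,5,8,9} → only 6 remains.
J2 = 8: row 2 has {1,2,3,4,5,6,7,9}; col 9 has {2,4}; box has {1,2,3,4,7,9} → only 8 remains.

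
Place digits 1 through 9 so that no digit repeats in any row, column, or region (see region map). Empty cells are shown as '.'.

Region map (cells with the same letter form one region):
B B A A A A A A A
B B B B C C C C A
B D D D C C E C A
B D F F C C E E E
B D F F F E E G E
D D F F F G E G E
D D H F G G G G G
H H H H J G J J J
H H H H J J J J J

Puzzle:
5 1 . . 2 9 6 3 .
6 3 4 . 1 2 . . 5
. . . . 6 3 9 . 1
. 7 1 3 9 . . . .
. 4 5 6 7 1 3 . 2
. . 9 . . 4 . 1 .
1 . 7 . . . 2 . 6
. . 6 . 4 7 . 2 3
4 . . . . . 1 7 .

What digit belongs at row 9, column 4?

row 1, column 3 = 8: row 1 has {1,2,3,5,6,9}; col 3 has {1,4,5,6,7,9}; region has {1,2,3,5,6,9} → only 8 remains.
row 2, column 8 = 8: row 2 has {1,2,3,4,5,6}; col 8 has {1,2,3,7}; region has {1,2,3,6,9} → only 8 remains.
row 3, column 3 = 2: row 3 has {1,3,6,9}; col 3 has {1,4,5,6,7,8,9}; region has {1,4,7} → only 2 remains.
row 4, column 6 = 5: row 4 has {1,3,7,9}; col 6 has {1,2,3,4,7,9}; region has {1,2,3,6,8,9} → only 5 remains.
row 5, column 8 = 9: row 5 has {1,2,3,4,5,6,7}; col 8 has {1,2,3,7,8}; region has {1,2,4,6,7} → only 9 remains.
row 6, column 5 = 8: row 6 has {1,4,9}; col 5 has {1,2,4,6,7,9}; region has {1,3,5,6,7,9} → only 8 remains.
row 6, column 9 = 7: row 6 has {1,4,8,9}; col 9 has {1,2,3,5,6}; region has {1,2,3,9} → only 7 remains.
row 7, column 4 = 4: row 7 has {1,2,6,7}; col 4 has {3,6}; region has {1,3,5,6,7,8,9} → only 4 remains.
row 7, column 6 = 8: row 7 has {1,2,4,6,7}; col 6 has {1,2,3,4,5,7,9}; region has {1,2,4,6,7,9} → only 8 remains.
row 7, column 8 = 5: row 7 has {1,2,4,6,7,8}; col 8 has {1,2,3,7,8,9}; region has {1,2,4,6,7,8,9} → only 5 remains.
row 9, column 3 = 3: row 9 has {1,4,7}; col 3 has {1,2,4,5,6,7,8,9}; region has {4,6,7} → only 3 remains.
row 9, column 5 = 5: row 9 has {1,3,4,7}; col 5 has {1,2,4,6,7,8,9}; region has {1,2,3,4,7} → only 5 remains.
row 9, column 6 = 6: row 9 has {1,3,4,5,7}; col 6 has {1,2,3,4,5,7,8,9}; region has {1,2,3,4,5,7} → only 6 remains.
row 1, column 4 = 7: row 1 has {1,2,3,5,6,8,9}; col 4 has {3,4,6}; region has {1,2,3,5,6,8,9} → only 7 remains.
row 1, column 9 = 4: row 1 has {1,2,3,5,6,7,8,9}; col 9 has {1,2,3,5,6,7}; region has {1,2,3,5,6,7,8,9} → only 4 remains.
row 2, column 4 = 9: row 2 has {1,2,3,4,5,6,8}; col 4 has {3,4,6,7}; region has {1,3,4,5,6} → only 9 remains.
row 2, column 7 = 7: row 2 has {1,2,3,4,5,6,8,9}; col 7 has {1,2,3,6,9}; region has {1,2,3,5,6,8,9} → only 7 remains.
row 3, column 8 = 4: row 3 has {1,2,3,6,9}; col 8 has {1,2,3,5,7,8,9}; region has {1,2,3,5,6,7,8,9} → only 4 remains.
row 4, column 8 = 6: row 4 has {1,3,5,7,9}; col 8 has {1,2,3,4,5,7,8,9}; region has {1,2,3,7,9} → only 6 remains.
row 4, column 9 = 8: row 4 has {1,3,5,6,7,9}; col 9 has {1,2,3,4,5,6,7}; region has {1,2,3,6,7,9} → only 8 remains.
row 5, column 1 = 8: row 5 has {1,2,3,4,5,6,7,9}; col 1 has {1,4,5,6}; region has {1,3,4,5,6,9} → only 8 remains.
row 6, column 1 = 3: row 6 has {1,4,7,8,9}; col 1 has {1,4,5,6,8}; region has {1,2,4,7} → only 3 remains.
row 6, column 4 = 2: row 6 has {1,3,4,7,8,9}; col 4 has {3,4,6,7,9}; region has {1,3,4,5,6,7,8,9} → only 2 remains.
row 6, column 7 = 5: row 6 has {1,2,3,4,7,8,9}; col 7 has {1,2,3,6,7,9}; region has {1,2,3,6,7,8,9} → only 5 remains.
row 7, column 2 = 9: row 7 has {1,2,4,5,6,7,8}; col 2 has {1,3,4,7}; region has {1,2,3,4,7} → only 9 remains.
row 7, column 5 = 3: row 7 has {1,2,4,5,6,7,8,9}; col 5 has {1,2,4,5,6,7,8,9}; region has {1,2,4,5,6,7,8,9} → only 3 remains.
row 8, column 1 = 9: row 8 has {2,3,4,6,7}; col 1 has {1,3,4,5,6,8}; region has {3,4,6,7} → only 9 remains.
row 8, column 7 = 8: row 8 has {2,3,4,6,7,9}; col 7 has {1,2,3,5,6,7,9}; region has {1,2,3,4,5,6,7} → only 8 remains.
row 9, column 4 = 8: row 9 has {1,3,4,5,6,7}; col 4 has {2,3,4,6,7,9}; region has {3,4,6,7,9} → only 8 remains.

8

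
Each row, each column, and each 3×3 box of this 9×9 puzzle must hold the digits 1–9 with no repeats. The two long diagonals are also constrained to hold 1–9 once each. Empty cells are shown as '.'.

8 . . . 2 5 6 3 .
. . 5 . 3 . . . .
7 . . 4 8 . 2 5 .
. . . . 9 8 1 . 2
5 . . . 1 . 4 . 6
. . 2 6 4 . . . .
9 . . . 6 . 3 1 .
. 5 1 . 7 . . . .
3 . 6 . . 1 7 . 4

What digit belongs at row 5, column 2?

row 3, column 3 = 9: row 3 has {2,4,5,7,8}; col 3 has {1,2,5,6}; box has {5,7,8}; main diagonal has {1,3,4,8} → only 9 remains.
row 3, column 6 = 6: row 3 has {2,4,5,7,8,9}; col 6 has {1,5,8}; box has {2,3,4,5,8} → only 6 remains.
row 3, column 9 = 1: row 3 has {2,4,5,6,7,8,9}; col 9 has {2,4,6}; box has {2,3,5,6} → only 1 remains.
row 4, column 8 = 7: row 4 has {1,2,8,9}; col 8 has {1,3,5}; box has {1,2,4,6} → only 7 remains.
row 6, column 1 = 1: row 6 has {2,4,6}; col 1 has {3,5,7,8,9}; box has {2,5} → only 1 remains.
row 6, column 6 = 7: row 6 has {1,2,4,6}; col 6 has {1,5,6,8}; box has {1,4,6,8,9}; main diagonal has {1,3,4,8,9} → only 7 remains.
row 9, column 5 = 5: row 9 has {1,3,4,6,7}; col 5 has {1,2,3,4,6,7,8,9}; box has {1,6,7} → only 5 remains.
row 1, column 3 = 4: row 1 has {2,3,5,6,8}; col 3 has {1,2,5,6,9}; box has {5,7,8,9} → only 4 remains.
row 2, column 6 = 9: row 2 has {3,5}; col 6 has {1,5,6,7,8}; box has {2,3,4,5,6,8} → only 9 remains.
row 2, column 7 = 8: row 2 has {3,5,9}; col 7 has {1,2,3,4,6,7}; box has {1,2,3,5,6} → only 8 remains.
row 2, column 8 = 4: row 2 has {3,5,8,9}; col 8 has {1,3,5,7}; box has {1,2,3,5,6,8}; anti-diagonal has {1,2,3,5,6,8} → only 4 remains.
row 2, column 9 = 7: row 2 has {3,4,5,8,9}; col 9 has {1,2,4,6}; box has {1,2,3,4,5,6,8} → only 7 remains.
row 3, column 2 = 3: row 3 has {1,2,4,5,6,7,8,9}; col 2 has {5}; box has {4,5,7,8,9} → only 3 remains.
row 4, column 3 = 3: row 4 has {1,2,7,8,9}; col 3 has {1,2,4,5,6,9}; box has {1,2,5} → only 3 remains.
row 4, column 4 = 5: row 4 has {1,2,3,7,8,9}; col 4 has {4,6}; box has {1,4,6,7,8,9}; main diagonal has {1,3,4,7,8,9} → only 5 remains.
row 7, column 3 = 7: row 7 has {1,3,6,9}; col 3 has {1,2,3,4,5,6,9}; box has {1,3,5,6,9}; anti-diagonal has {1,2,3,4,5,6,8} → only 7 remains.
row 8, column 7 = 9: row 8 has {1,5,7}; col 7 has {1,2,3,4,6,7,8}; box has {1,3,4,7} → only 9 remains.
row 8, column 9 = 8: row 8 has {1,5,7,9}; col 9 has {1,2,4,6,7}; box has {1,3,4,7,9} → only 8 remains.
row 9, column 8 = 2: row 9 has {1,3,4,5,6,7}; col 8 has {1,3,4,5,7}; box has {1,3,4,7,8,9} → only 2 remains.
row 1, column 2 = 1: row 1 has {2,3,4,5,6,8}; col 2 has {3,5}; box has {3,4,5,7,8,9} → only 1 remains.
row 1, column 4 = 7: row 1 has {1,2,3,4,5,6,8}; col 4 has {4,5,6}; box has {2,3,4,5,6,8,9} → only 7 remains.
row 1, column 9 = 9: row 1 has {1,2,3,4,5,6,7,8}; col 9 has {1,2,4,6,7,8}; box has {1,2,3,4,5,6,7,8}; anti-diagonal has {1,2,3,4,5,6,7,8} → only 9 remains.
row 2, column 4 = 1: row 2 has {3,4,5,7,8,9}; col 4 has {4,5,6,7}; box has {2,3,4,5,6,7,8,9} → only 1 remains.
row 5, column 3 = 8: row 5 has {1,4,5,6}; col 3 has {1,2,3,4,5,6,7,9}; box has {1,2,3,5} → only 8 remains.
row 5, column 8 = 9: row 5 has {1,4,5,6,8}; col 8 has {1,2,3,4,5,7}; box has {1,2,4,6,7} → only 9 remains.
row 6, column 2 = 9: row 6 has {1,2,4,6,7}; col 2 has {1,3,5}; box has {1,2,3,5,8} → only 9 remains.
row 6, column 7 = 5: row 6 has {1,2,4,6,7,9}; col 7 has {1,2,3,4,6,7,8,9}; box has {1,2,4,6,7,9} → only 5 remains.
row 6, column 8 = 8: row 6 has {1,2,4,5,6,7,9}; col 8 has {1,2,3,4,5,7,9}; box has {1,2,4,5,6,7,9} → only 8 remains.
row 6, column 9 = 3: row 6 has {1,2,4,5,6,7,8,9}; col 9 has {1,2,4,6,7,8,9}; box has {1,2,4,5,6,7,8,9} → only 3 remains.
row 7, column 9 = 5: row 7 has {1,3,6,7,9}; col 9 has {1,2,3,4,6,7,8,9}; box has {1,2,3,4,7,8,9} → only 5 remains.
row 8, column 8 = 6: row 8 has {1,5,7,8,9}; col 8 has {1,2,3,4,5,7,8,9}; box has {1,2,3,4,5,7,8,9}; main diagonal has {1,3,4,5,7,8,9} → only 6 remains.
row 9, column 2 = 8: row 9 has {1,2,3,4,5,6,7}; col 2 has {1,3,5,9}; box has {1,3,5,6,7,9} → only 8 remains.
row 9, column 4 = 9: row 9 has {1,2,3,4,5,6,7,8}; col 4 has {1,4,5,6,7}; box has {1,5,6,7} → only 9 remains.
row 2, column 2 = 2: row 2 has {1,3,4,5,7,8,9}; col 2 has {1,3,5,8,9}; box has {1,3,4,5,7,8,9}; main diagonal has {1,3,4,5,6,7,8,9} → only 2 remains.
row 5, column 2 = 7: row 5 has {1,4,5,6,8,9}; col 2 has {1,2,3,5,8,9}; box has {1,2,3,5,8,9} → only 7 remains.

7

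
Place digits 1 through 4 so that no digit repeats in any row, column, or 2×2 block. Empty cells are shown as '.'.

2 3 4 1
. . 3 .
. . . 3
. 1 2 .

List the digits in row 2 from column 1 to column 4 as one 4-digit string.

row 2, column 2 = 4: row 2 has {3}; col 2 has {1,3}; box has {2,3} → only 4 remains.
row 2, column 4 = 2: row 2 has {3,4}; col 4 has {1,3}; box has {1,3,4} → only 2 remains.
row 3, column 1 = 4 (sole candidate).
row 3, column 2 = 2 (sole candidate).
row 3, column 3 = 1 (sole candidate).
row 4, column 1 = 3 (sole candidate).
row 4, column 4 = 4 (sole candidate).
row 2, column 1 = 1: row 2 has {2,3,4}; col 1 has {2,3,4}; box has {2,3,4} → only 1 remains.

1432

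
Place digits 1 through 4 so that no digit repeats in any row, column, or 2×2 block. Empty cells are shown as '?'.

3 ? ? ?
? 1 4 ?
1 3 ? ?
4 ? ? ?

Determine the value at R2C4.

R2C1 = 2 (sole candidate).
R2C4 = 3: row 2 has {1,2,4}; col 4 has {}; box has {4} → only 3 remains.

3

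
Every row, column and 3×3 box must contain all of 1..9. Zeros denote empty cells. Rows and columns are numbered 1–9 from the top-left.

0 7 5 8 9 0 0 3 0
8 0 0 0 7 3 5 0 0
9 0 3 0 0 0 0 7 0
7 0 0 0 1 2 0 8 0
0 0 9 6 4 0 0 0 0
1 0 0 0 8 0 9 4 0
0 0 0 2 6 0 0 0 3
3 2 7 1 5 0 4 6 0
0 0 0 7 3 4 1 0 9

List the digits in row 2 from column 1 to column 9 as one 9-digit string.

r2c4 = 4: row 2 has {3,5,7,8}; col 4 has {1,2,6,7,8}; box has {3,7,8,9} → only 4 remains.
r3c4 = 5: row 3 has {3,7,9}; col 4 has {1,2,4,6,7,8}; box has {3,4,7,8,9} → only 5 remains.
r3c5 = 2: row 3 has {3,5,7,9}; col 5 has {1,3,4,5,6,7,8,9}; box has {3,4,5,7,8,9} → only 2 remains.
r6c4 = 3: row 6 has {1,4,8,9}; col 4 has {1,2,4,5,6,7,8}; box has {1,2,4,6,8} → only 3 remains.
r7c8 = 5: row 7 has {2,3,6}; col 8 has {3,4,6,7,8}; box has {1,3,4,6,9} → only 5 remains.
r8c9 = 8: row 8 has {1,2,3,4,5,6,7}; col 9 has {3,9}; box has {1,3,4,5,6,9} → only 8 remains.
r9c8 = 2: row 9 has {1,3,4,7,9}; col 8 has {3,4,5,6,7,8}; box has {1,3,4,5,6,8,9} → only 2 remains.
r4c4 = 9: row 4 has {1,2,7,8}; col 4 has {1,2,3,4,5,6,7,8}; box has {1,2,3,4,6,8} → only 9 remains.
r5c8 = 1: row 5 has {4,6,9}; col 8 has {2,3,4,5,6,7,8}; box has {4,8,9} → only 1 remains.
r7c1 = 4: row 7 has {2,3,5,6}; col 1 has {1,3,7,8,9}; box has {2,3,7} → only 4 remains.
r7c7 = 7: row 7 has {2,3,4,5,6}; col 7 has {1,4,5,9}; box has {1,2,3,4,5,6,8,9} → only 7 remains.
r8c6 = 9: row 8 has {1,2,3,4,5,6,7,8}; col 6 has {2,3,4}; box has {1,2,3,4,5,6,7} → only 9 remains.
r2c8 = 9: row 2 has {3,4,5,7,8}; col 8 has {1,2,3,4,5,6,7,8}; box has {3,5,7} → only 9 remains.
r7c6 = 8: row 7 has {2,3,4,5,6,7}; col 6 has {2,3,4,9}; box has {1,2,3,4,5,6,7,9} → only 8 remains.
r7c3 = 1: row 7 has {2,3,4,5,6,7,8}; col 3 has {3,5,7,9}; box has {2,3,4,7} → only 1 remains.
r7c2 = 9: row 7 has {1,2,3,4,5,6,7,8}; col 2 has {2,7}; box has {1,2,3,4,7} → only 9 remains.
r1c9 = 4: in row 1, 4 can only go here (every other open cell in that row sees a 4).
r1c6 = 1: in row 1, 1 can only go here (every other open cell in that row sees a 1).
r3c6 = 6: row 3 has {2,3,5,7,9}; col 6 has {1,2,3,4,8,9}; box has {1,2,3,4,5,7,8,9} → only 6 remains.
r3c7 = 8: row 3 has {2,3,5,6,7,9}; col 7 has {1,4,5,7,9}; box has {3,4,5,7,9} → only 8 remains.
r3c9 = 1: row 3 has {2,3,5,6,7,8,9}; col 9 has {3,4,8,9}; box has {3,4,5,7,8,9} → only 1 remains.
r3c2 = 4: row 3 has {1,2,3,5,6,7,8,9}; col 2 has {2,7,9}; box has {3,5,7,8,9} → only 4 remains.
r2c2 = 1: in row 2, 1 can only go here (every other open cell in that row sees a 1).
r4c3 = 4: in row 4, 4 can only go here (every other open cell in that row sees a 4).
r5c2 = 8: in row 5, 8 can only go here (every other open cell in that row sees an 8).
r5c7 = 3: in row 5, 3 can only go here (every other open cell in that row sees a 3).
r4c7 = 6: row 4 has {1,2,4,7,8,9}; col 7 has {1,3,4,5,7,8,9}; box has {1,3,4,8,9} → only 6 remains.
r4c9 = 5: row 4 has {1,2,4,6,7,8,9}; col 9 has {1,3,4,8,9}; box has {1,3,4,6,8,9} → only 5 remains.
r1c7 = 2: row 1 has {1,3,4,5,7,8,9}; col 7 has {1,3,4,5,6,7,8,9}; box has {1,3,4,5,7,8,9} → only 2 remains.
r2c9 = 6: row 2 has {1,3,4,5,7,8,9}; col 9 has {1,3,4,5,8,9}; box has {1,2,3,4,5,7,8,9} → only 6 remains.
r4c2 = 3: row 4 has {1,2,4,5,6,7,8,9}; col 2 has {1,2,4,7,8,9}; box has {1,4,7,8,9} → only 3 remains.
r1c1 = 6: row 1 has {1,2,3,4,5,7,8,9}; col 1 has {1,3,4,7,8,9}; box has {1,3,4,5,7,8,9} → only 6 remains.
r2c3 = 2: row 2 has {1,3,4,5,6,7,8,9}; col 3 has {1,3,4,5,7,9}; box has {1,3,4,5,6,7,8,9} → only 2 remains.

812473596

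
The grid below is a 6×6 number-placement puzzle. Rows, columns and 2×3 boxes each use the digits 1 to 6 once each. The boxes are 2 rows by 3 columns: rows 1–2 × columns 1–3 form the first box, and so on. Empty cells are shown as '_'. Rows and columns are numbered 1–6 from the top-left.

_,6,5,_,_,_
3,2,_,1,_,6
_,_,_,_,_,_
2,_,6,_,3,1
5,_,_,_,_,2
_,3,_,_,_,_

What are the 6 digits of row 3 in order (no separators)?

row 2, column 3 = 4: row 2 has {1,2,3,6}; col 3 has {5,6}; box has {2,3,5,6} → only 4 remains.
row 2, column 5 = 5: row 2 has {1,2,3,4,6}; col 5 has {3}; box has {1,6} → only 5 remains.
row 5, column 3 = 1: row 5 has {2,5}; col 3 has {4,5,6}; box has {3,5} → only 1 remains.
row 6, column 3 = 2: row 6 has {3}; col 3 has {1,4,5,6}; box has {1,3,5} → only 2 remains.
row 1, column 1 = 1: row 1 has {5,6}; col 1 has {2,3,5}; box has {2,3,4,5,6} → only 1 remains.
row 3, column 1 = 4: row 3 has {}; col 1 has {1,2,3,5}; box has {2,6} → only 4 remains.
row 3, column 3 = 3: row 3 has {4}; col 3 has {1,2,4,5,6}; box has {2,4,6} → only 3 remains.
row 3, column 6 = 5: row 3 has {3,4}; col 6 has {1,2,6}; box has {1,3} → only 5 remains.
row 4, column 2 = 5: row 4 has {1,2,3,6}; col 2 has {2,3,6}; box has {2,3,4,6} → only 5 remains.
row 4, column 4 = 4: row 4 has {1,2,3,5,6}; col 4 has {1}; box has {1,3,5} → only 4 remains.
row 5, column 2 = 4: row 5 has {1,2,5}; col 2 has {2,3,5,6}; box has {1,2,3,5} → only 4 remains.
row 5, column 5 = 6: row 5 has {1,2,4,5}; col 5 has {3,5}; box has {2} → only 6 remains.
row 6, column 1 = 6: row 6 has {2,3}; col 1 has {1,2,3,4,5}; box has {1,2,3,4,5} → only 6 remains.
row 6, column 4 = 5: row 6 has {2,3,6}; col 4 has {1,4}; box has {2,6} → only 5 remains.
row 6, column 6 = 4: row 6 has {2,3,5,6}; col 6 has {1,2,5,6}; box has {2,5,6} → only 4 remains.
row 1, column 6 = 3: row 1 has {1,5,6}; col 6 has {1,2,4,5,6}; box has {1,5,6} → only 3 remains.
row 3, column 2 = 1: row 3 has {3,4,5}; col 2 has {2,3,4,5,6}; box has {2,3,4,5,6} → only 1 remains.
row 3, column 5 = 2: row 3 has {1,3,4,5}; col 5 has {3,5,6}; box has {1,3,4,5} → only 2 remains.
row 5, column 4 = 3: row 5 has {1,2,4,5,6}; col 4 has {1,4,5}; box has {2,4,5,6} → only 3 remains.
row 6, column 5 = 1: row 6 has {2,3,4,5,6}; col 5 has {2,3,5,6}; box has {2,3,4,5,6} → only 1 remains.
row 1, column 4 = 2: row 1 has {1,3,5,6}; col 4 has {1,3,4,5}; box has {1,3,5,6} → only 2 remains.
row 1, column 5 = 4: row 1 has {1,2,3,5,6}; col 5 has {1,2,3,5,6}; box has {1,2,3,5,6} → only 4 remains.
row 3, column 4 = 6: row 3 has {1,2,3,4,5}; col 4 has {1,2,3,4,5}; box has {1,2,3,4,5} → only 6 remains.

413625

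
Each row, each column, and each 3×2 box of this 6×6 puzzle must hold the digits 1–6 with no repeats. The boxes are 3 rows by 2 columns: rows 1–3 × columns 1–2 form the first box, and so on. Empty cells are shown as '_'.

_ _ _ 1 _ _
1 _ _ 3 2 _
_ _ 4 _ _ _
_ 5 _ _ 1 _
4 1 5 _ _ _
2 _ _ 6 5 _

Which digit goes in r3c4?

5

r2c3 = 6 (sole candidate).
r5c4 = 2 (sole candidate).
r6c2 = 3 (sole candidate).
r6c3 = 1 (sole candidate).
r6c6 = 4 (sole candidate).
r1c3 = 2 (sole candidate).
r2c2 = 4 (sole candidate).
r2c6 = 5 (sole candidate).
r3c4 = 5: row 3 has {4}; col 4 has {1,2,3,6}; box has {1,2,3,4,6} → only 5 remains.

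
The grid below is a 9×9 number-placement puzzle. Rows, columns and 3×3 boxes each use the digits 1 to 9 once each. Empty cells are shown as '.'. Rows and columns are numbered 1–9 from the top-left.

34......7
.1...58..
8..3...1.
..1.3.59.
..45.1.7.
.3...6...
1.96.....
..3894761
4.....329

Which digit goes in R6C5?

R1C8 = 5: row 1 has {3,4,7}; col 8 has {1,2,6,7,9}; box has {1,7,8} → only 5 remains.
R7C7 = 4: row 7 has {1,6,9}; col 7 has {3,5,7,8}; box has {1,2,3,6,7,9} → only 4 remains.
R7C8 = 8: row 7 has {1,4,6,9}; col 8 has {1,2,5,6,7,9}; box has {1,2,3,4,6,7,9} → only 8 remains.
R7C9 = 5: row 7 has {1,4,6,8,9}; col 9 has {1,7,9}; box has {1,2,3,4,6,7,8,9} → only 5 remains.
R9C6 = 7: row 9 has {2,3,4,9}; col 6 has {1,4,5,6}; box has {4,6,8,9} → only 7 remains.
R6C8 = 4: row 6 has {3,6}; col 8 has {1,2,5,6,7,8,9}; box has {5,7,9} → only 4 remains.
R7C5 = 2: row 7 has {1,4,5,6,8,9}; col 5 has {3,9}; box has {4,6,7,8,9} → only 2 remains.
R7C6 = 3: row 7 has {1,2,4,5,6,8,9}; col 6 has {1,4,5,6,7}; box has {2,4,6,7,8,9} → only 3 remains.
R9C4 = 1: row 9 has {2,3,4,7,9}; col 4 has {3,5,6,8}; box has {2,3,4,6,7,8,9} → only 1 remains.
R9C5 = 5: row 9 has {1,2,3,4,7,9}; col 5 has {2,3,9}; box has {1,2,3,4,6,7,8,9} → only 5 remains.
R2C8 = 3: row 2 has {1,5,8}; col 8 has {1,2,4,5,6,7,8,9}; box has {1,5,7,8} → only 3 remains.
R5C5 = 8: row 5 has {1,4,5,7}; col 5 has {2,3,5,9}; box has {1,3,5,6} → only 8 remains.
R6C5 = 7: row 6 has {3,4,6}; col 5 has {2,3,5,8,9}; box has {1,3,5,6,8} → only 7 remains.

7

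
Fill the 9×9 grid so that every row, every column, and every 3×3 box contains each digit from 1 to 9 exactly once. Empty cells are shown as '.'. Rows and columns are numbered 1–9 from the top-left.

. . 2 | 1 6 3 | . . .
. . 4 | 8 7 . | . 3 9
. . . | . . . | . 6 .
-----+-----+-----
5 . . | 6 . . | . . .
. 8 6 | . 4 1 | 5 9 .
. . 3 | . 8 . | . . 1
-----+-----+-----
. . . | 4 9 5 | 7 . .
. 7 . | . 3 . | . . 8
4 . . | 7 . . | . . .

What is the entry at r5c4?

3

r2c6 = 2 (sole candidate).
r2c7 = 1 (sole candidate).
r3c5 = 5 (sole candidate).
r4c5 = 2 (sole candidate).
r5c4 = 3: row 5 has {1,4,5,6,8,9}; col 4 has {1,4,6,7,8}; box has {1,2,4,6,8} → only 3 remains.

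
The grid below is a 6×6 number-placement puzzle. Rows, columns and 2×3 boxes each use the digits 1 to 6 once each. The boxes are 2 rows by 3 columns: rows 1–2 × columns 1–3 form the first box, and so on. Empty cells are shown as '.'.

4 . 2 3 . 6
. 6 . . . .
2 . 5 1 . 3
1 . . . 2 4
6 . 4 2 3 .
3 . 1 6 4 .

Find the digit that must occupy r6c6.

r2c1 = 5: row 2 has {6}; col 1 has {1,2,3,4,6}; box has {2,4,6} → only 5 remains.
r2c3 = 3: row 2 has {5,6}; col 3 has {1,2,4,5}; box has {2,4,5,6} → only 3 remains.
r2c4 = 4: row 2 has {3,5,6}; col 4 has {1,2,3,6}; box has {3,6} → only 4 remains.
r2c5 = 1: row 2 has {3,4,5,6}; col 5 has {2,3,4}; box has {3,4,6} → only 1 remains.
r2c6 = 2: row 2 has {1,3,4,5,6}; col 6 has {3,4,6}; box has {1,3,4,6} → only 2 remains.
r3c2 = 4: row 3 has {1,2,3,5}; col 2 has {6}; box has {1,2,5} → only 4 remains.
r3c5 = 6: row 3 has {1,2,3,4,5}; col 5 has {1,2,3,4}; box has {1,2,3,4} → only 6 remains.
r4c2 = 3: row 4 has {1,2,4}; col 2 has {4,6}; box has {1,2,4,5} → only 3 remains.
r4c3 = 6: row 4 has {1,2,3,4}; col 3 has {1,2,3,4,5}; box has {1,2,3,4,5} → only 6 remains.
r4c4 = 5: row 4 has {1,2,3,4,6}; col 4 has {1,2,3,4,6}; box has {1,2,3,4,6} → only 5 remains.
r5c2 = 5: row 5 has {2,3,4,6}; col 2 has {3,4,6}; box has {1,3,4,6} → only 5 remains.
r5c6 = 1: row 5 has {2,3,4,5,6}; col 6 has {2,3,4,6}; box has {2,3,4,6} → only 1 remains.
r6c2 = 2: row 6 has {1,3,4,6}; col 2 has {3,4,5,6}; box has {1,3,4,5,6} → only 2 remains.
r6c6 = 5: row 6 has {1,2,3,4,6}; col 6 has {1,2,3,4,6}; box has {1,2,3,4,6} → only 5 remains.

5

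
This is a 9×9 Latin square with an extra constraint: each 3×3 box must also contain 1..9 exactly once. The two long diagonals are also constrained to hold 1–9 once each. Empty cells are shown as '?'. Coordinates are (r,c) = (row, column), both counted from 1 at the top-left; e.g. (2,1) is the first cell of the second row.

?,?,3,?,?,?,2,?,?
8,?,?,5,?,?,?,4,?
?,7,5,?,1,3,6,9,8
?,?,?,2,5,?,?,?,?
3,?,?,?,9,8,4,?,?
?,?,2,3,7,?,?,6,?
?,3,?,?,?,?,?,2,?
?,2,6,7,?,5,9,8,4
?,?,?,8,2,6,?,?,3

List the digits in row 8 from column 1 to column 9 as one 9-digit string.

126735984

(2,5) = 6 (sole candidate).
(3,4) = 4 (sole candidate).
(4,6) = 1 (sole candidate).
(5,4) = 6 (sole candidate).
(6,6) = 4 (sole candidate).
(7,5) = 4 (sole candidate).
(7,6) = 9 (sole candidate).
(8,1) = 1: row 8 has {2,4,5,6,7,8,9}; col 1 has {3,8}; box has {2,3,6} → only 1 remains.
(8,5) = 3: row 8 has {1,2,4,5,6,7,8,9}; col 5 has {1,2,4,5,6,7,9}; box has {2,4,5,6,7,8,9} → only 3 remains.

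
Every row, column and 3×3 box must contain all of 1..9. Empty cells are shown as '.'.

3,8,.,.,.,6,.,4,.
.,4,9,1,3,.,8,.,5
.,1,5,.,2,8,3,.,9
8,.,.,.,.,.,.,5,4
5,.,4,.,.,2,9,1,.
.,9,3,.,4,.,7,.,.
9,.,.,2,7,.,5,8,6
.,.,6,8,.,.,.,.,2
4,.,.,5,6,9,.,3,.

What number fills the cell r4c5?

r2c6 = 7 (sole candidate).
r3c4 = 4 (sole candidate).
r5c5 = 8 (sole candidate).
r5c9 = 3 (sole candidate).
r6c4 = 6 (sole candidate).
r6c8 = 2 (sole candidate).
r6c9 = 8 (sole candidate).
r7c2 = 3 (sole candidate).
r7c3 = 1 (sole candidate).
r7c6 = 4 (sole candidate).
r8c1 = 7 (sole candidate).
r8c2 = 5 (sole candidate).
r8c5 = 1 (sole candidate).
r8c6 = 3 (sole candidate).
r8c7 = 4 (sole candidate).
r8c8 = 9 (sole candidate).
r9c2 = 2 (sole candidate).
r9c3 = 8 (sole candidate).
r9c7 = 1 (sole candidate).
r9c9 = 7 (sole candidate).
r1c4 = 9 (sole candidate).
r1c5 = 5 (sole candidate).
r1c7 = 2 (sole candidate).
r1c9 = 1 (sole candidate).
r2c8 = 6 (sole candidate).
r3c1 = 6 (sole candidate).
r3c8 = 7 (sole candidate).
r4c5 = 9: row 4 has {4,5,8}; col 5 has {1,2,3,4,5,6,7,8}; box has {2,4,6,8} → only 9 remains.

9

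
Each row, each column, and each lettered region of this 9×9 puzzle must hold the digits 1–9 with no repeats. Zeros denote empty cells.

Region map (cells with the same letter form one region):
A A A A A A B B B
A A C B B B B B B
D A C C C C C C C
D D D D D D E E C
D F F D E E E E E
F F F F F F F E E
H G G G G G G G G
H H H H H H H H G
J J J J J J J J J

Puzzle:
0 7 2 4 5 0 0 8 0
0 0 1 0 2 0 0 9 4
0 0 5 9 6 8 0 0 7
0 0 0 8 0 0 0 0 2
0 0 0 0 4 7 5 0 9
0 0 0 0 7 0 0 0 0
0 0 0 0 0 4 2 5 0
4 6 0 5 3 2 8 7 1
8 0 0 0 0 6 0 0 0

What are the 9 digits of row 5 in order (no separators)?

328647519

R8C3 = 9: row 8 has {1,2,3,4,5,6,7,8}; col 3 has {1,2,5}; region has {2,3,4,5,6,7,8} → only 9 remains.
R7C1 = 1: row 7 has {2,4,5}; col 1 has {4,8}; region has {2,3,4,5,6,7,8,9} → only 1 remains.
R2C6 = 5: in row 2, 5 can only go here (every other open cell in that row sees a 5).
R2C2 = 8: in row 2, 8 can only go here (every other open cell in that row sees an 8).
R3C2 = 1: in row 3, 1 can only go here (every other open cell in that row sees a 1).
R3C1 = 2: in row 3, 2 can only go here (every other open cell in that row sees a 2).
R1C7 = 1: in row 1, 1 can only go here (every other open cell in that row sees a 1).
R5C3 = 8: in row 5, 8 can only go here (every other open cell in that row sees an 8).
R6C9 = 8: in row 6, 8 can only go here (every other open cell in that row sees an 8).
R7C5 = 8: in row 7, 8 can only go here (every other open cell in that row sees an 8).
R7C2 = 9: in row 7, 9 can only go here (every other open cell in that row sees a 9).
R4C1 = 7: in column 1, 7 can only go here (every other open cell in that column sees a 7).
R4C2 = 5: in row 4, 5 can only go here (every other open cell in that row sees a 5).
R4C3 = 4: in row 4, 4 can only go here (every other open cell in that row sees a 4).
R6C1 = 5: in row 6, 5 can only go here (every other open cell in that row sees a 5).
R9C9 = 5: in row 9, 5 can only go here (every other open cell in that row sees a 5).
R1C1 = 9: in column 1, 9 can only go here (every other open cell in that column sees a 9).
R1C6 = 3: row 1 has {1,2,4,5,7,8,9}; col 6 has {2,4,5,6,7,8}; region has {1,2,4,5,7,8,9} → only 3 remains.
R1C9 = 6: row 1 has {1,2,3,4,5,7,8,9}; col 9 has {1,2,4,5,7,8,9}; region has {1,2,4,5,8,9} → only 6 remains.
R2C1 = 6: row 2 has {1,2,4,5,8,9}; col 1 has {1,2,4,5,7,8,9}; region has {1,2,3,4,5,7,8,9} → only 6 remains.
R5C1 = 3: row 5 has {4,5,7,8,9}; col 1 has {1,2,4,5,6,7,8,9}; region has {2,4,5,7,8} → only 3 remains.
R5C2 = 2: row 5 has {3,4,5,7,8,9}; col 2 has {1,5,6,7,8,9}; region has {5,7,8} → only 2 remains.
R7C9 = 3: row 7 has {1,2,4,5,8,9}; col 9 has {1,2,4,5,6,7,8,9}; region has {1,2,4,5,8,9} → only 3 remains.
R6C8 = 2: in row 6, 2 can only go here (every other open cell in that row sees a 2).
R9C4 = 2: in row 9, 2 can only go here (every other open cell in that row sees a 2).
R5C4 = 6: in region D, 6 can only go here (every other open cell in that region sees a 6).
R5C8 = 1: row 5 has {2,3,4,5,6,7,8,9}; col 8 has {2,5,7,8,9}; region has {2,4,5,7,8,9} → only 1 remains.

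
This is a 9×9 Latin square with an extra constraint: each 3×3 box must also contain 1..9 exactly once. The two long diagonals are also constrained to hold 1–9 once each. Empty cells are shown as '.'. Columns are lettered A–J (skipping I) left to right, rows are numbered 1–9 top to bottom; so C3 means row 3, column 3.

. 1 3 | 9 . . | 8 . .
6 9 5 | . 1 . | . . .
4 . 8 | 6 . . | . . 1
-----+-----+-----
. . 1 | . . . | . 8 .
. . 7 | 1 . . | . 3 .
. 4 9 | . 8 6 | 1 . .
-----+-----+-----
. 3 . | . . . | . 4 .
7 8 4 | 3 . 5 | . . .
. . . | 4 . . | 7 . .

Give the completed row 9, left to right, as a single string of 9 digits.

152468793

A1 = 2: row 1 has {1,3,8,9}; col 1 has {4,6,7}; box has {1,3,4,5,6,8,9}; main diagonal has {6,8,9} → only 2 remains.
B3 = 7: row 3 has {1,4,6,8}; col 2 has {1,3,4,8,9}; box has {1,2,3,4,5,6,8,9} → only 7 remains.
G7 = 5: row 7 has {3,4}; col 7 has {1,7,8}; box has {4,7}; main diagonal has {2,6,8,9} → only 5 remains.
H8 = 1: row 8 has {3,4,5,7,8}; col 8 has {3,4,8}; box has {4,5,7}; main diagonal has {2,5,6,8,9} → only 1 remains.
J9 = 3: row 9 has {4,7}; col 9 has {1}; box has {1,4,5,7}; main diagonal has {1,2,5,6,8,9} → only 3 remains.
D4 = 7: row 4 has {1,8}; col 4 has {1,3,4,6,9}; box has {1,6,8}; main diagonal has {1,2,3,5,6,8,9} → only 7 remains.
E5 = 4: row 5 has {1,3,7}; col 5 has {1,8}; box has {1,6,7,8}; main diagonal has {1,2,3,5,6,7,8,9}; anti-diagonal has {8} → only 4 remains.
F1 = 4: in row 1, 4 can only go here (every other open cell in that row sees a 4).
A5 = 8: in row 5, 8 can only go here (every other open cell in that row sees an 8).
A6 = 3: in row 6, 3 can only go here (every other open cell in that row sees a 3).
A4 = 5: row 4 has {1,7,8}; col 1 has {2,3,4,6,7,8}; box has {1,3,4,7,8,9} → only 5 remains.
J5 = 5: in row 5, 5 can only go here (every other open cell in that row sees a 5).
D6 = 5: in row 6, 5 can only go here (every other open cell in that row sees a 5).
B9 = 5: in row 9, 5 can only go here (every other open cell in that row sees a 5).
F9 = 8: in row 9, 8 can only go here (every other open cell in that row sees an 8).
D7 = 2: row 7 has {3,4,5}; col 4 has {1,3,4,5,6,7,9}; box has {3,4,5,8} → only 2 remains.
D2 = 8: row 2 has {1,5,6,9}; col 4 has {1,2,3,4,5,6,7,9}; box has {1,4,6,9} → only 8 remains.
C7 = 6: row 7 has {2,3,4,5}; col 3 has {1,3,4,5,7,8,9}; box has {3,4,5,7,8}; anti-diagonal has {4,5,8} → only 6 remains.
C9 = 2: row 9 has {3,4,5,7,8}; col 3 has {1,3,4,5,6,7,8,9}; box has {3,4,5,6,7,8} → only 2 remains.
J1 = 7: row 1 has {1,2,3,4,8,9}; col 9 has {1,3,5}; box has {1,8}; anti-diagonal has {4,5,6,8} → only 7 remains.
H2 = 2: row 2 has {1,5,6,8,9}; col 8 has {1,3,4,8}; box has {1,7,8}; anti-diagonal has {4,5,6,7,8} → only 2 remains.
J2 = 4: row 2 has {1,2,5,6,8,9}; col 9 has {1,3,5,7}; box has {1,2,7,8} → only 4 remains.
H6 = 7: row 6 has {1,3,4,5,6,8,9}; col 8 has {1,2,3,4,8}; box has {1,3,5,8} → only 7 remains.
J6 = 2: row 6 has {1,3,4,5,6,7,8,9}; col 9 has {1,3,4,5,7}; box has {1,3,5,7,8} → only 2 remains.
E1 = 5: row 1 has {1,2,3,4,7,8,9}; col 5 has {1,4,8}; box has {1,4,6,8,9} → only 5 remains.
H1 = 6: row 1 has {1,2,3,4,5,7,8,9}; col 8 has {1,2,3,4,7,8}; box has {1,2,4,7,8} → only 6 remains.
G2 = 3: row 2 has {1,2,4,5,6,8,9}; col 7 has {1,5,7,8}; box has {1,2,4,6,7,8} → only 3 remains.
G3 = 9: row 3 has {1,4,6,7,8}; col 7 has {1,3,5,7,8}; box has {1,2,3,4,6,7,8}; anti-diagonal has {2,4,5,6,7,8} → only 9 remains.
H3 = 5: row 3 has {1,4,6,7,8,9}; col 8 has {1,2,3,4,6,7,8}; box has {1,2,3,4,6,7,8,9} → only 5 remains.
F4 = 3: row 4 has {1,5,7,8}; col 6 has {4,5,6,8}; box has {1,4,5,6,7,8}; anti-diagonal has {2,4,5,6,7,8,9} → only 3 remains.
G5 = 6: row 5 has {1,3,4,5,7,8}; col 7 has {1,3,5,7,8,9}; box has {1,2,3,5,7,8} → only 6 remains.
G8 = 2: row 8 has {1,3,4,5,7,8}; col 7 has {1,3,5,6,7,8,9}; box has {1,3,4,5,7} → only 2 remains.
A9 = 1: row 9 has {2,3,4,5,7,8}; col 1 has {2,3,4,5,6,7,8}; box has {2,3,4,5,6,7,8}; anti-diagonal has {2,3,4,5,6,7,8,9} → only 1 remains.
H9 = 9: row 9 has {1,2,3,4,5,7,8}; col 8 has {1,2,3,4,5,6,7,8}; box has {1,2,3,4,5,7} → only 9 remains.
F2 = 7: row 2 has {1,2,3,4,5,6,8,9}; col 6 has {3,4,5,6,8}; box has {1,4,5,6,8,9} → only 7 remains.
F3 = 2: row 3 has {1,4,5,6,7,8,9}; col 6 has {3,4,5,6,7,8}; box has {1,4,5,6,7,8,9} → only 2 remains.
G4 = 4: row 4 has {1,3,5,7,8}; col 7 has {1,2,3,5,6,7,8,9}; box has {1,2,3,5,6,7,8} → only 4 remains.
J4 = 9: row 4 has {1,3,4,5,7,8}; col 9 has {1,2,3,4,5,7}; box has {1,2,3,4,5,6,7,8} → only 9 remains.
B5 = 2: row 5 has {1,3,4,5,6,7,8}; col 2 has {1,3,4,5,7,8,9}; box has {1,3,4,5,7,8,9} → only 2 remains.
F5 = 9: row 5 has {1,2,3,4,5,6,7,8}; col 6 has {2,3,4,5,6,7,8}; box has {1,3,4,5,6,7,8} → only 9 remains.
A7 = 9: row 7 has {2,3,4,5,6}; col 1 has {1,2,3,4,5,6,7,8}; box has {1,2,3,4,5,6,7,8} → only 9 remains.
E7 = 7: row 7 has {2,3,4,5,6,9}; col 5 has {1,4,5,8}; box has {2,3,4,5,8} → only 7 remains.
F7 = 1: row 7 has {2,3,4,5,6,7,9}; col 6 has {2,3,4,5,6,7,8,9}; box has {2,3,4,5,7,8} → only 1 remains.
J7 = 8: row 7 has {1,2,3,4,5,6,7,9}; col 9 has {1,2,3,4,5,7,9}; box has {1,2,3,4,5,7,9} → only 8 remains.
J8 = 6: row 8 has {1,2,3,4,5,7,8}; col 9 has {1,2,3,4,5,7,8,9}; box has {1,2,3,4,5,7,8,9} → only 6 remains.
E9 = 6: row 9 has {1,2,3,4,5,7,8,9}; col 5 has {1,4,5,7,8}; box has {1,2,3,4,5,7,8} → only 6 remains.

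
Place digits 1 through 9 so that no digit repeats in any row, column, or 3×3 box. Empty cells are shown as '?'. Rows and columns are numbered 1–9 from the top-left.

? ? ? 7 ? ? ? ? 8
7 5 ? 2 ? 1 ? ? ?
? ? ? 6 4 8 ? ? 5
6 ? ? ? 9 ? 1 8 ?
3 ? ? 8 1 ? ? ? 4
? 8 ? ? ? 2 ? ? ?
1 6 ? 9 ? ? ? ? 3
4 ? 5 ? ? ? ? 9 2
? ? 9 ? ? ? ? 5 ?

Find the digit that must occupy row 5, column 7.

row 2, column 5 = 3 (sole candidate).
row 4, column 9 = 7 (sole candidate).
row 1, column 5 = 5 (sole candidate).
row 1, column 6 = 9 (sole candidate).
row 1, column 1 = 2 (sole candidate).
row 3, column 1 = 9 (sole candidate).
row 6, column 1 = 5 (sole candidate).
row 9, column 1 = 8 (sole candidate).
row 2, column 3 = 8 (hidden single in row 2).
row 6, column 3 = 1 (hidden single in row 6).
row 3, column 3 = 3 (sole candidate).
row 3, column 2 = 1 (sole candidate).
row 1, column 2 = 4 (sole candidate).
row 1, column 3 = 6 (sole candidate).
row 1, column 7 = 3 (sole candidate).
row 1, column 8 = 1 (sole candidate).
row 4, column 2 = 2 (sole candidate).
row 4, column 3 = 4 (sole candidate).
row 5, column 3 = 7 (sole candidate).
row 7, column 3 = 2 (sole candidate).
row 5, column 2 = 9 (sole candidate).
row 6, column 4 = 4 (hidden single in row 6).
row 6, column 5 = 7 (hidden single in row 6).
row 7, column 5 = 8 (sole candidate).
row 8, column 5 = 6 (sole candidate).
row 9, column 5 = 2 (sole candidate).
row 6, column 8 = 3 (hidden single in row 6).
row 7, column 6 = 5 (hidden single in row 7).
row 4, column 6 = 3 (sole candidate).
row 5, column 6 = 6 (sole candidate).
row 5, column 8 = 2 (sole candidate).
row 8, column 6 = 7 (sole candidate).
row 8, column 7 = 8 (sole candidate).
row 9, column 6 = 4 (sole candidate).
row 3, column 8 = 7 (sole candidate).
row 4, column 4 = 5 (sole candidate).
row 5, column 7 = 5: row 5 has {1,2,3,4,6,7,8,9}; col 7 has {1,3,8}; box has {1,2,3,4,7,8} → only 5 remains.

5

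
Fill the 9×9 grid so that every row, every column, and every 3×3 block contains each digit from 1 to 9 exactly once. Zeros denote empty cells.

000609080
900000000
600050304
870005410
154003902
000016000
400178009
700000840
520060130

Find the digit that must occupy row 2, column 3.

row 5, column 5 = 8: row 5 has {1,2,3,4,5,9}; col 5 has {1,5,6,7}; box has {1,3,5,6} → only 8 remains.
row 8, column 6 = 2: row 8 has {4,7,8}; col 6 has {3,5,6,8,9}; box has {1,6,7,8} → only 2 remains.
row 9, column 6 = 4: row 9 has {1,2,3,5,6}; col 6 has {2,3,5,6,8,9}; box has {1,2,6,7,8} → only 4 remains.
row 9, column 9 = 7: row 9 has {1,2,3,4,5,6}; col 9 has {2,4,9}; box has {1,3,4,8,9} → only 7 remains.
row 5, column 4 = 7: row 5 has {1,2,3,4,5,8,9}; col 4 has {1,6}; box has {1,3,5,6,8} → only 7 remains.
row 5, column 8 = 6: row 5 has {1,2,3,4,5,7,8,9}; col 8 has {1,3,4,8}; box has {1,2,4,9} → only 6 remains.
row 9, column 4 = 9: row 9 has {1,2,3,4,5,6,7}; col 4 has {1,6,7}; box has {1,2,4,6,7,8} → only 9 remains.
row 4, column 4 = 2: row 4 has {1,4,5,7,8}; col 4 has {1,6,7,9}; box has {1,3,5,6,7,8} → only 2 remains.
row 4, column 5 = 9: row 4 has {1,2,4,5,7,8}; col 5 has {1,5,6,7,8}; box has {1,2,3,5,6,7,8} → only 9 remains.
row 4, column 9 = 3: row 4 has {1,2,4,5,7,8,9}; col 9 has {2,4,7,9}; box has {1,2,4,6,9} → only 3 remains.
row 6, column 4 = 4: row 6 has {1,6}; col 4 has {1,2,6,7,9}; box has {1,2,3,5,6,7,8,9} → only 4 remains.
row 8, column 5 = 3: row 8 has {2,4,7,8}; col 5 has {1,5,6,7,8,9}; box has {1,2,4,6,7,8,9} → only 3 remains.
row 9, column 3 = 8: row 9 has {1,2,3,4,5,6,7,9}; col 3 has {4}; box has {2,4,5,7} → only 8 remains.
row 3, column 4 = 8: row 3 has {3,4,5,6}; col 4 has {1,2,4,6,7,9}; box has {5,6,9} → only 8 remains.
row 4, column 3 = 6: row 4 has {1,2,3,4,5,7,8,9}; col 3 has {4,8}; box has {1,4,5,7,8} → only 6 remains.
row 7, column 3 = 3: row 7 has {1,4,7,8,9}; col 3 has {4,6,8}; box has {2,4,5,7,8} → only 3 remains.
row 8, column 4 = 5: row 8 has {2,3,4,7,8}; col 4 has {1,2,4,6,7,8,9}; box has {1,2,3,4,6,7,8,9} → only 5 remains.
row 8, column 9 = 6: row 8 has {2,3,4,5,7,8}; col 9 has {2,3,4,7,9}; box has {1,3,4,7,8,9} → only 6 remains.
row 2, column 4 = 3: row 2 has {9}; col 4 has {1,2,4,5,6,7,8,9}; box has {5,6,8,9} → only 3 remains.
row 3, column 2 = 1: row 3 has {3,4,5,6,8}; col 2 has {2,5,7}; box has {6,9} → only 1 remains.
row 3, column 6 = 7: row 3 has {1,3,4,5,6,8}; col 6 has {2,3,4,5,6,8,9}; box has {3,5,6,8,9} → only 7 remains.
row 7, column 2 = 6: row 7 has {1,3,4,7,8,9}; col 2 has {1,2,5,7}; box has {2,3,4,5,7,8} → only 6 remains.
row 8, column 2 = 9: row 8 has {2,3,4,5,6,7,8}; col 2 has {1,2,5,6,7}; box has {2,3,4,5,6,7,8} → only 9 remains.
row 8, column 3 = 1: row 8 has {2,3,4,5,6,7,8,9}; col 3 has {3,4,6,8}; box has {2,3,4,5,6,7,8,9} → only 1 remains.
row 2, column 6 = 1: row 2 has {3,9}; col 6 has {2,3,4,5,6,7,8,9}; box has {3,5,6,7,8,9} → only 1 remains.
row 2, column 9 = 5: row 2 has {1,3,9}; col 9 has {2,3,4,6,7,9}; box has {3,4,8} → only 5 remains.
row 3, column 3 = 2: row 3 has {1,3,4,5,6,7,8}; col 3 has {1,3,4,6,8}; box has {1,6,9} → only 2 remains.
row 3, column 8 = 9: row 3 has {1,2,3,4,5,6,7,8}; col 8 has {1,3,4,6,8}; box has {3,4,5,8} → only 9 remains.
row 6, column 2 = 3: row 6 has {1,4,6}; col 2 has {1,2,5,6,7,9}; box has {1,4,5,6,7,8} → only 3 remains.
row 6, column 3 = 9: row 6 has {1,3,4,6}; col 3 has {1,2,3,4,6,8}; box has {1,3,4,5,6,7,8} → only 9 remains.
row 6, column 9 = 8: row 6 has {1,3,4,6,9}; col 9 has {2,3,4,5,6,7,9}; box has {1,2,3,4,6,9} → only 8 remains.
row 1, column 1 = 3: row 1 has {6,8,9}; col 1 has {1,4,5,6,7,8,9}; box has {1,2,6,9} → only 3 remains.
row 1, column 2 = 4: row 1 has {3,6,8,9}; col 2 has {1,2,3,5,6,7,9}; box has {1,2,3,6,9} → only 4 remains.
row 1, column 5 = 2: row 1 has {3,4,6,8,9}; col 5 has {1,3,5,6,7,8,9}; box has {1,3,5,6,7,8,9} → only 2 remains.
row 1, column 7 = 7: row 1 has {2,3,4,6,8,9}; col 7 has {1,3,4,8,9}; box has {3,4,5,8,9} → only 7 remains.
row 1, column 9 = 1: row 1 has {2,3,4,6,7,8,9}; col 9 has {2,3,4,5,6,7,8,9}; box has {3,4,5,7,8,9} → only 1 remains.
row 2, column 2 = 8: row 2 has {1,3,5,9}; col 2 has {1,2,3,4,5,6,7,9}; box has {1,2,3,4,6,9} → only 8 remains.
row 2, column 3 = 7: row 2 has {1,3,5,8,9}; col 3 has {1,2,3,4,6,8,9}; box has {1,2,3,4,6,8,9} → only 7 remains.

7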